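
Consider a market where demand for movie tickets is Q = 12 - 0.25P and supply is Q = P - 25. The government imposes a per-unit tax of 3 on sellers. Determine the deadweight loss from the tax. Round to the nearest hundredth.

Rewriting demand in inverse form: P = 48 - 4Q.
Rewriting supply in inverse form: P = 25 + Q.
Pre-tax equilibrium: 48 - 4Q = 25 + Q gives Q* = 4.6, P* = 29.6.
A tax on sellers shifts supply up by 3: 48 - 4Q = 25 + Q + 3, so Q_t = 4. Buyers pay P_b = 32; sellers receive P_s = P_b - 3 = 29.
Deadweight loss is the triangle between the curves from Q_t to Q*: (1/2)(4.6 - 4)(3) = 0.9.

0.90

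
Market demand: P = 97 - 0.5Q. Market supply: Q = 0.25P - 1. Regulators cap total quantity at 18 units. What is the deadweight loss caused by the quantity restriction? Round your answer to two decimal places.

Rewriting supply in inverse form: P = 4 + 4Q.
Unrestricted equilibrium: Q* = (97 - 4)/(0.5 + 4) = 20.6667.
At Q = 18 the demand price is 97 - 0.5(18) = 88 and the supply price is 4 + 4(18) = 76.
DWL = (1/2)(gap between curves at 18) x (Q* - 18) = (1/2)(12)(2.6667) = 16.

16.00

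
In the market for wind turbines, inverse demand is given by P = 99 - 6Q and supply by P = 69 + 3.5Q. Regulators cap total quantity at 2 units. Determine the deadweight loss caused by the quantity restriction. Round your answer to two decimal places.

Without the quota, 99 - 6Q = 69 + 3.5Q gives Q* = 3.1579.
At Q = 2 the demand price is 99 - 6(2) = 87 and the supply price is 69 + 3.5(2) = 76.
Deadweight loss is the triangle between the curves from 2 to 3.1579: (1/2)(87 - 76)(3.1579 - 2) = 6.3684.

6.37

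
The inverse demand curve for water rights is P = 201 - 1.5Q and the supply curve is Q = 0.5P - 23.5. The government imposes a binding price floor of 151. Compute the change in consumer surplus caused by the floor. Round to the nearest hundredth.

Rewriting supply in inverse form: P = 47 + 2Q.
Free-market equilibrium: 201 - 1.5Q = 47 + 2Q gives Q* = 44, P* = 135.
At P = 151, buyers demand (201 - 151)/1.5 = 33.3333 while sellers would supply more, so the quantity traded is 33.3333 at price 151.
CS goes from (1/2)(44)(66) = 1452 to 833.3333 (computed as (201 - 151)(33.3333) - (1/2)(1.5)(33.3333)^2), a change of -618.6667.

-618.67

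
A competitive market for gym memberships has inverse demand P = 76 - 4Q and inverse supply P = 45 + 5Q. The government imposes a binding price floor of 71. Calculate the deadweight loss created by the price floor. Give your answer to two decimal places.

21.67

Free-market equilibrium: 76 - 4Q = 45 + 5Q gives Q* = 3.4444, P* = 62.2222.
At P = 71, buyers demand (76 - 71)/4 = 1.25 while sellers would supply more, so the quantity traded is 1.25 at price 71.
The lost-trades triangle has base Q* - 1.25 = 2.1944 and height equal to the gap between the curves at Q = 1.25, which is 71 - 51.25 = 19.75. DWL = (1/2)(2.1944)(19.75) = 21.6701.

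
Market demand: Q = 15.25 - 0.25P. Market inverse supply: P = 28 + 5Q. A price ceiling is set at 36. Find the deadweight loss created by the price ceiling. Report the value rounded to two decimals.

19.22

Rewriting demand in inverse form: P = 61 - 4Q.
Without the control, 61 - 4Q = 28 + 5Q so Q* = 3.6667 and P* = 46.3333.
At P = 36, sellers supply (36 - 28)/5 = 1.6 while buyers want more, so the quantity traded is 1.6 at price 36.
At Q = 1.6 the demand price is 54.6 and the supply price is 36. Deadweight loss is the triangle between the curves from 1.6 to 3.6667: (1/2)(54.6 - 36)(3.6667 - 1.6) = 19.22.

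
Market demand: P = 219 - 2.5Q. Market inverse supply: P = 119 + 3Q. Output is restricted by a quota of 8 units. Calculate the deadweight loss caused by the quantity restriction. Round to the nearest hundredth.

Unrestricted equilibrium: Q* = (219 - 119)/(2.5 + 3) = 18.1818.
At Q = 8 the demand price is 219 - 2.5(8) = 199 and the supply price is 119 + 3(8) = 143.
DWL = (1/2)(gap between curves at 8) x (Q* - 8) = (1/2)(56)(10.1818) = 285.0909.

285.09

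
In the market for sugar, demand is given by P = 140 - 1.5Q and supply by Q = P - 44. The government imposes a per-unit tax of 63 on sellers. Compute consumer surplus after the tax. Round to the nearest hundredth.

Rewriting supply in inverse form: P = 44 + Q.
Without the tax, 140 - 1.5Q = 44 + Q so Q* = 38.4 and P* = 82.4.
A tax on sellers shifts supply up by 63: 140 - 1.5Q = 44 + Q + 63, so Q_t = 13.2. Buyers pay P_b = 120.2; sellers receive P_s = P_b - 63 = 57.2.
Consumer surplus is the triangle under demand above P_b: (1/2)(13.2)(140 - 120.2) = 130.68.

130.68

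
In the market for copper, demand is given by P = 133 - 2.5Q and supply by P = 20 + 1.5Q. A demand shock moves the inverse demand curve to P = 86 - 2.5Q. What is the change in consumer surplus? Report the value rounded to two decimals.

-657.27

Initial equilibrium: Q_0 = 28.25, P_0 = 62.375; CS_0 = (1/2)(28.25)(70.625) = 997.5781, PS_0 = (1/2)(28.25)(42.375) = 598.5469.
New equilibrium: 86 - 2.5Q = 20 + 1.5Q gives Q_1 = 16.5, P_1 = 44.75; CS_1 = 340.3125, PS_1 = 204.1875.
Change in consumer surplus = 340.3125 - 997.5781 = -657.2656.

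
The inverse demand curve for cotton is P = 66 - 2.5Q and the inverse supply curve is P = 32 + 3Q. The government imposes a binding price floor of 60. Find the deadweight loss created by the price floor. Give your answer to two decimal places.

Free-market equilibrium: 66 - 2.5Q = 32 + 3Q gives Q* = 6.1818, P* = 50.5455.
At the floor price 60, quantity demanded is (66 - 60)/2.5 = 2.4; demand is the short side, so Q = 2.4 trades at P = 60.
At Q = 2.4 the demand price is 60 and the supply price is 39.2. Deadweight loss is the triangle between the curves from 2.4 to 6.1818: (1/2)(60 - 39.2)(6.1818 - 2.4) = 39.3309.

39.33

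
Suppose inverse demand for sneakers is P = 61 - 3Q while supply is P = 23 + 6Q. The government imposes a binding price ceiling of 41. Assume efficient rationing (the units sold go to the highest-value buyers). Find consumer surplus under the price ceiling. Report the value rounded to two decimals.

46.50

Without the control, 61 - 3Q = 23 + 6Q so Q* = 4.2222 and P* = 48.3333.
At P = 41, sellers supply (41 - 23)/6 = 3 while buyers want more, so the quantity traded is 3 at price 41.
The demand price at Q = 3 is 52. CS is the trapezoid between demand and 41 over [0, 3]: (1/2)[(61 - 41) + (52 - 41)](3) = 46.5.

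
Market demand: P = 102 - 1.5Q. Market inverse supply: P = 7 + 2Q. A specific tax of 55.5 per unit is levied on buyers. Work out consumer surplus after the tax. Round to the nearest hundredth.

Without the tax, 102 - 1.5Q = 7 + 2Q so Q* = 27.1429 and P* = 61.2857.
A tax on buyers shifts demand down by 55.5: (102 - 55.5) - 1.5Q = 7 + 2Q, so Q_t = 11.2857. Buyers pay P_b = 85.0714; sellers receive P_s = P_b - 55.5 = 29.5714.
Consumer surplus is the triangle under demand above P_b: (1/2)(11.2857)(102 - 85.0714) = 95.5255.

95.53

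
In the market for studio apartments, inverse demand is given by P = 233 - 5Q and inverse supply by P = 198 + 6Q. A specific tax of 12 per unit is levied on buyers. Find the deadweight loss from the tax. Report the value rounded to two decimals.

Pre-tax equilibrium: 233 - 5Q = 198 + 6Q gives Q* = 3.1818, P* = 217.0909.
With the tax, buyers' net willingness to pay falls by 12: (233 - 12) - 5Q = 198 + 6Q, so Q_t = 2.0909. Buyers pay P_b = 222.5455; sellers receive P_s = P_b - 12 = 210.5455.
Deadweight loss is the triangle between the curves from Q_t to Q*: (1/2)(3.1818 - 2.0909)(12) = 6.5455.

6.55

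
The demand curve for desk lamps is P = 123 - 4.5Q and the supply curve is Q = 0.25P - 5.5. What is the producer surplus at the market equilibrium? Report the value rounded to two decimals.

Rewriting supply in inverse form: P = 22 + 4Q.
Equilibrium: 123 - 4.5Q = 22 + 4Q, so Q* = 11.8824 and P* = 69.5294.
PS is the area between P* and the supply curve from 0 to Q*: (1/2)(11.8824)(47.5294) = 282.3806.

282.38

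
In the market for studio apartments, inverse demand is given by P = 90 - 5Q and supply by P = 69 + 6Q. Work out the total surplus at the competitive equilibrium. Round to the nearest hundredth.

Set 90 - 5Q = 69 + 6Q, which gives 21 = 11Q, so Q* = 1.9091 and P* = 90 - 5(1.9091) = 80.4545.
CS = (1/2)(1.9091)(9.5455) = 9.1116 and PS = (1/2)(1.9091)(11.4545) = 10.9339, so total surplus = 20.0455.

20.05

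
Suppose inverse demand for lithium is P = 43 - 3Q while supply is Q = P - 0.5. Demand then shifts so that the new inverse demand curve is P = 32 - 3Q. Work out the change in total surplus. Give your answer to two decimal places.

Rewriting supply in inverse form: P = 0.5 + Q.
Initial equilibrium: Q_0 = 10.625, P_0 = 11.125; CS_0 = (1/2)(10.625)(31.875) = 169.3359, PS_0 = (1/2)(10.625)(10.625) = 56.4453.
New equilibrium: 32 - 3Q = 0.5 + Q gives Q_1 = 7.875, P_1 = 8.375; CS_1 = 93.0234, PS_1 = 31.0078.
Change in total surplus = (93.0234 + 31.0078) - (169.3359 + 56.4453) = -101.75.

-101.75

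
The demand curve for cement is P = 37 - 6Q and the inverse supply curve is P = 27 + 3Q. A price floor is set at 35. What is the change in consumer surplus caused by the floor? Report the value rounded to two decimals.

Free-market equilibrium: 37 - 6Q = 27 + 3Q gives Q* = 1.1111, P* = 30.3333.
At the floor price 35, quantity demanded is (37 - 35)/6 = 0.3333; demand is the short side, so Q = 0.3333 trades at P = 35.
CS goes from (1/2)(1.1111)(6.6667) = 3.7037 to 0.3333 (computed as (37 - 35)(0.3333) - (1/2)(6)(0.3333)^2), a change of -3.3704.

-3.37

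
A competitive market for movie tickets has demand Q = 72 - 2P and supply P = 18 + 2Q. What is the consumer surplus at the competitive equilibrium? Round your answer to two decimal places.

Rewriting demand in inverse form: P = 36 - 0.5Q.
Setting demand equal to supply, 18 = 2.5Q, so Q* = 7.2 and P* = 32.4.
Consumer surplus is the triangle under demand above P*: (1/2)(7.2)(36 - 32.4) = (1/2)(7.2)(3.6) = 12.96.

12.96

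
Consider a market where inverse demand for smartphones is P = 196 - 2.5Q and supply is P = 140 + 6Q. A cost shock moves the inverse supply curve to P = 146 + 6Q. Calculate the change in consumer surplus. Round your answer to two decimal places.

-11.00

Initial equilibrium: Q_0 = 6.5882, P_0 = 179.5294; CS_0 = (1/2)(6.5882)(16.4706) = 54.2561, PS_0 = (1/2)(6.5882)(39.5294) = 130.2145.
New equilibrium: 196 - 2.5Q = 146 + 6Q gives Q_1 = 5.8824, P_1 = 181.2941; CS_1 = 43.2526, PS_1 = 103.8062.
Change in consumer surplus = 43.2526 - 54.2561 = -11.0035.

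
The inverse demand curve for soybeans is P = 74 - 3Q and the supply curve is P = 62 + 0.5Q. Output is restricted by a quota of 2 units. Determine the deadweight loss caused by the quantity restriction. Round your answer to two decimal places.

3.57

Without the quota, 74 - 3Q = 62 + 0.5Q gives Q* = 3.4286.
At Q = 2 the demand price is 74 - 3(2) = 68 and the supply price is 62 + 0.5(2) = 63.
Deadweight loss is the triangle between the curves from 2 to 3.4286: (1/2)(68 - 63)(3.4286 - 2) = 3.5714.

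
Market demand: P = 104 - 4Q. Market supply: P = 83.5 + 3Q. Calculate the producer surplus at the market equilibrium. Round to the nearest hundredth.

Setting demand equal to supply, 20.5 = 7Q, so Q* = 2.9286 and P* = 92.2857.
The supply curve's price intercept is 83.5, so PS = (1/2)(Q*)(P* - 83.5) = (1/2)(2.9286)(8.7857) = 12.8648.

12.86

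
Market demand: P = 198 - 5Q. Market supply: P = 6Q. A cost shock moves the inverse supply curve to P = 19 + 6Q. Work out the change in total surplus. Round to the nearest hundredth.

-325.59

Initial equilibrium: Q_0 = 18, P_0 = 108; CS_0 = (1/2)(18)(90) = 810, PS_0 = (1/2)(18)(108) = 972.
New equilibrium: 198 - 5Q = 19 + 6Q gives Q_1 = 16.2727, P_1 = 116.6364; CS_1 = 662.0041, PS_1 = 794.405.
Change in total surplus = (662.0041 + 794.405) - (810 + 972) = -325.5909.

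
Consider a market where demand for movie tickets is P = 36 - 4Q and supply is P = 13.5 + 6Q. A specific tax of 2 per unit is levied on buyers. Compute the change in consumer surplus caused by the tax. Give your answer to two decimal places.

-1.72

Without the tax, 36 - 4Q = 13.5 + 6Q so Q* = 2.25 and P* = 27.
A tax on buyers shifts demand down by 2: (36 - 2) - 4Q = 13.5 + 6Q, so Q_t = 2.05. Buyers pay P_b = 27.8; sellers receive P_s = P_b - 2 = 25.8.
CS falls from (1/2)(2.25)(9) = 10.125 to (1/2)(2.05)(8.2) = 8.405, a change of -1.72.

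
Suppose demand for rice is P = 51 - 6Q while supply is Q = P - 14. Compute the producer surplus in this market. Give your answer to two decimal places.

Rewriting supply in inverse form: P = 14 + Q.
Equilibrium: 51 - 6Q = 14 + Q, so Q* = 5.2857 and P* = 19.2857.
Producer surplus is the triangle above supply below P*: (1/2)(5.2857)(19.2857 - 14) = (1/2)(5.2857)(5.2857) = 13.9694.

13.97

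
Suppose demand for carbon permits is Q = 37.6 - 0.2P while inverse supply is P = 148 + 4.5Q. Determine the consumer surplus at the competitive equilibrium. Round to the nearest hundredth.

Rewriting demand in inverse form: P = 188 - 5Q.
Set 188 - 5Q = 148 + 4.5Q, which gives 40 = 9.5Q, so Q* = 4.2105 and P* = 188 - 5(4.2105) = 166.9474.
CS is the area between the demand curve and P* from 0 to Q*: (1/2)(4.2105)(21.0526) = 44.3213.

44.32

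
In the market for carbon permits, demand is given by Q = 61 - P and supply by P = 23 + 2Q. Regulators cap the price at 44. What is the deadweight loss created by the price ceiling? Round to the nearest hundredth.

7.04

Rewriting demand in inverse form: P = 61 - Q.
Without the control, 61 - Q = 23 + 2Q so Q* = 12.6667 and P* = 48.3333.
At the ceiling price 44, quantity supplied is (44 - 23)/2 = 10.5; supply is the short side, so Q = 10.5 trades at P = 44.
The lost-trades triangle has base Q* - 10.5 = 2.1667 and height equal to the gap between the curves at Q = 10.5, which is 50.5 - 44 = 6.5. DWL = (1/2)(2.1667)(6.5) = 7.0417.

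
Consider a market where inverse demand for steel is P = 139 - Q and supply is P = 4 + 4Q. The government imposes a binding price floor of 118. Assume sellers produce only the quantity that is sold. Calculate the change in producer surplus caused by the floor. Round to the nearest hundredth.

54.00

Without the control, 139 - Q = 4 + 4Q so Q* = 27 and P* = 112.
At the floor price 118, quantity demanded is (139 - 118)/1 = 21; demand is the short side, so Q = 21 trades at P = 118.
PS goes from (1/2)(27)(108) = 1458 to 1512 (computed as (118 - 4)(21) - (1/2)(4)(21)^2), a change of 54.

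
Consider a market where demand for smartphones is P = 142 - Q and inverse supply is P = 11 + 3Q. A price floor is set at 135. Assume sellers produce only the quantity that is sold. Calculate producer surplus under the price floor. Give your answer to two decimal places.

Without the control, 142 - Q = 11 + 3Q so Q* = 32.75 and P* = 109.25.
At P = 135, buyers demand (142 - 135)/1 = 7 while sellers would supply more, so the quantity traded is 7 at price 135.
The supply price at Q = 7 is 32. PS is the trapezoid between 135 and supply over [0, 7]: (1/2)[(135 - 11) + (135 - 32)](7) = 794.5.

794.50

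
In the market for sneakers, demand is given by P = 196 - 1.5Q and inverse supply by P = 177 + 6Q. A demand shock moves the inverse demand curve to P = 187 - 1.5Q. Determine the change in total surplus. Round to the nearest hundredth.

-17.40

Initial equilibrium: Q_0 = 2.5333, P_0 = 192.2; CS_0 = (1/2)(2.5333)(3.8) = 4.8133, PS_0 = (1/2)(2.5333)(15.2) = 19.2533.
New equilibrium: 187 - 1.5Q = 177 + 6Q gives Q_1 = 1.3333, P_1 = 185; CS_1 = 1.3333, PS_1 = 5.3333.
Change in total surplus = (1.3333 + 5.3333) - (4.8133 + 19.2533) = -17.4.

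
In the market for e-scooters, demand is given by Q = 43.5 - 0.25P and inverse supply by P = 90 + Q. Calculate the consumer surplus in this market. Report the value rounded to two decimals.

Rewriting demand in inverse form: P = 174 - 4Q.
Set 174 - 4Q = 90 + Q, which gives 84 = 5Q, so Q* = 16.8 and P* = 174 - 4(16.8) = 106.8.
Consumer surplus is the triangle under demand above P*: (1/2)(16.8)(174 - 106.8) = (1/2)(16.8)(67.2) = 564.48.

564.48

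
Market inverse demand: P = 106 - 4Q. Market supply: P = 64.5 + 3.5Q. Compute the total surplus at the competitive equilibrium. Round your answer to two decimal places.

Equilibrium: 106 - 4Q = 64.5 + 3.5Q, so Q* = 5.5333 and P* = 83.8667.
CS = (1/2)(5.5333)(22.1333) = 61.2356 and PS = (1/2)(5.5333)(19.3667) = 53.5811, so total surplus = 114.8167.

114.82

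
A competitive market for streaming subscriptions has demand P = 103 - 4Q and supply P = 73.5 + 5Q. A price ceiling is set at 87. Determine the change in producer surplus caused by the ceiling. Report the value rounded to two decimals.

Free-market equilibrium: 103 - 4Q = 73.5 + 5Q gives Q* = 3.2778, P* = 89.8889.
At P = 87, sellers supply (87 - 73.5)/5 = 2.7 while buyers want more, so the quantity traded is 2.7 at price 87.
PS goes from (1/2)(3.2778)(16.3889) = 26.8596 to 18.225 (computed as (87 - 73.5)(2.7) - (1/2)(5)(2.7)^2), a change of -8.6346.

-8.63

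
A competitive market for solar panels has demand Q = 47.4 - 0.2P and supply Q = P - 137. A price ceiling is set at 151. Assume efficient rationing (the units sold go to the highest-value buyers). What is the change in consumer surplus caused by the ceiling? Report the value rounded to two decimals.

Rewriting demand in inverse form: P = 237 - 5Q.
Rewriting supply in inverse form: P = 137 + Q.
Free-market equilibrium: 237 - 5Q = 137 + Q gives Q* = 16.6667, P* = 153.6667.
At the ceiling price 151, quantity supplied is (151 - 137)/1 = 14; supply is the short side, so Q = 14 trades at P = 151.
CS goes from (1/2)(16.6667)(83.3333) = 694.4444 to 714 (computed as (237 - 151)(14) - (1/2)(5)(14)^2), a change of 19.5556.

19.56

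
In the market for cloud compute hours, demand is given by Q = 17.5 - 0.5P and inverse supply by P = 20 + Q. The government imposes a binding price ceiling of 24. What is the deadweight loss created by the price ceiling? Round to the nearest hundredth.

Rewriting demand in inverse form: P = 35 - 2Q.
Free-market equilibrium: 35 - 2Q = 20 + Q gives Q* = 5, P* = 25.
At the ceiling price 24, quantity supplied is (24 - 20)/1 = 4; supply is the short side, so Q = 4 trades at P = 24.
At Q = 4 the demand price is 27 and the supply price is 24. Deadweight loss is the triangle between the curves from 4 to 5: (1/2)(27 - 24)(5 - 4) = 1.5.

1.50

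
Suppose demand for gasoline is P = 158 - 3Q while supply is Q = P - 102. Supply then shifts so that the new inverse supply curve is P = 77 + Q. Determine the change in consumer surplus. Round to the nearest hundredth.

Rewriting supply in inverse form: P = 102 + Q.
Initial equilibrium: Q_0 = 14, P_0 = 116; CS_0 = (1/2)(14)(42) = 294, PS_0 = (1/2)(14)(14) = 98.
New equilibrium: 158 - 3Q = 77 + Q gives Q_1 = 20.25, P_1 = 97.25; CS_1 = 615.0938, PS_1 = 205.0312.
Change in consumer surplus = 615.0938 - 294 = 321.0938.

321.09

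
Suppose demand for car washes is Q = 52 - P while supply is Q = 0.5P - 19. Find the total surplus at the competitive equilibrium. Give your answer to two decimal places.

Rewriting demand in inverse form: P = 52 - Q.
Rewriting supply in inverse form: P = 38 + 2Q.
Equilibrium: 52 - Q = 38 + 2Q, so Q* = 4.6667 and P* = 47.3333.
CS = (1/2)(4.6667)(4.6667) = 10.8889 and PS = (1/2)(4.6667)(9.3333) = 21.7778, so total surplus = 32.6667.

32.67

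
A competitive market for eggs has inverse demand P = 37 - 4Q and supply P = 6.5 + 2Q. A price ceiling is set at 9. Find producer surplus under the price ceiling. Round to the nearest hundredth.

1.56

Without the control, 37 - 4Q = 6.5 + 2Q so Q* = 5.0833 and P* = 16.6667.
At the ceiling price 9, quantity supplied is (9 - 6.5)/2 = 1.25; supply is the short side, so Q = 1.25 trades at P = 9.
PS is the triangle above supply below 9: (1/2)(1.25)(9 - 6.5) = 1.5625.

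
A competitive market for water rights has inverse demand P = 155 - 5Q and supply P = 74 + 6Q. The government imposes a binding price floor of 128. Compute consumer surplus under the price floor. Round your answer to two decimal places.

Without the control, 155 - 5Q = 74 + 6Q so Q* = 7.3636 and P* = 118.1818.
At P = 128, buyers demand (155 - 128)/5 = 5.4 while sellers would supply more, so the quantity traded is 5.4 at price 128.
CS is the triangle under demand above 128: (1/2)(5.4)(155 - 128) = 72.9.

72.90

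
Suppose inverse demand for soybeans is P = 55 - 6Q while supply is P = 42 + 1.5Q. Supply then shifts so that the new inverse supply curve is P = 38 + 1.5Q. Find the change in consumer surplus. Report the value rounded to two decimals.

6.40

Initial equilibrium: Q_0 = 1.7333, P_0 = 44.6; CS_0 = (1/2)(1.7333)(10.4) = 9.0133, PS_0 = (1/2)(1.7333)(2.6) = 2.2533.
New equilibrium: 55 - 6Q = 38 + 1.5Q gives Q_1 = 2.2667, P_1 = 41.4; CS_1 = 15.4133, PS_1 = 3.8533.
Change in consumer surplus = 15.4133 - 9.0133 = 6.4.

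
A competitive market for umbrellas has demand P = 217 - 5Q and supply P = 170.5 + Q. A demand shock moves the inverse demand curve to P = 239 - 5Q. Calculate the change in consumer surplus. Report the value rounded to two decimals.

Initial equilibrium: Q_0 = 7.75, P_0 = 178.25; CS_0 = (1/2)(7.75)(38.75) = 150.1562, PS_0 = (1/2)(7.75)(7.75) = 30.0312.
New equilibrium: 239 - 5Q = 170.5 + Q gives Q_1 = 11.4167, P_1 = 181.9167; CS_1 = 325.8507, PS_1 = 65.1701.
Change in consumer surplus = 325.8507 - 150.1562 = 175.6944.

175.69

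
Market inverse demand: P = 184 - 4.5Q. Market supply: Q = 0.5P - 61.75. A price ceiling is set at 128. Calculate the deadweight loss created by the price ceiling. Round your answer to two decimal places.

Rewriting supply in inverse form: P = 123.5 + 2Q.
Free-market equilibrium: 184 - 4.5Q = 123.5 + 2Q gives Q* = 9.3077, P* = 142.1154.
At the ceiling price 128, quantity supplied is (128 - 123.5)/2 = 2.25; supply is the short side, so Q = 2.25 trades at P = 128.
The lost-trades triangle has base Q* - 2.25 = 7.0577 and height equal to the gap between the curves at Q = 2.25, which is 173.875 - 128 = 45.875. DWL = (1/2)(7.0577)(45.875) = 161.8858.

161.89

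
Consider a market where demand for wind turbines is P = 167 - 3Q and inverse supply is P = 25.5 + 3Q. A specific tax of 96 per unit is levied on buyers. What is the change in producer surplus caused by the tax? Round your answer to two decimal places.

Without the tax, 167 - 3Q = 25.5 + 3Q so Q* = 23.5833 and P* = 96.25.
A tax on buyers shifts demand down by 96: (167 - 96) - 3Q = 25.5 + 3Q, so Q_t = 7.5833. Buyers pay P_b = 144.25; sellers receive P_s = P_b - 96 = 48.25.
PS falls from (1/2)(23.5833)(70.75) = 834.2604 to (1/2)(7.5833)(22.75) = 86.2604, a change of -748.

-748.00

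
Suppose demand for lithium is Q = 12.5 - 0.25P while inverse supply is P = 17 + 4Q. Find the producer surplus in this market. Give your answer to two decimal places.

Rewriting demand in inverse form: P = 50 - 4Q.
Setting demand equal to supply, 33 = 8Q, so Q* = 4.125 and P* = 33.5.
Producer surplus is the triangle above supply below P*: (1/2)(4.125)(33.5 - 17) = (1/2)(4.125)(16.5) = 34.0312.

34.03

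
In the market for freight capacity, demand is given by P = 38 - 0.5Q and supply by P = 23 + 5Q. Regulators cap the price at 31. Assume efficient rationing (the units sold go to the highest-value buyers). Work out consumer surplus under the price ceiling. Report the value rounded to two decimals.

Without the control, 38 - 0.5Q = 23 + 5Q so Q* = 2.7273 and P* = 36.6364.
At the ceiling price 31, quantity supplied is (31 - 23)/5 = 1.6; supply is the short side, so Q = 1.6 trades at P = 31.
The demand price at Q = 1.6 is 37.2. CS is the trapezoid between demand and 31 over [0, 1.6]: (1/2)[(38 - 31) + (37.2 - 31)](1.6) = 10.56.

10.56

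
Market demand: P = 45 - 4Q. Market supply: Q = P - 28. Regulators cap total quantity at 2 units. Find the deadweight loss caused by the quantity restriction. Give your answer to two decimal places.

Rewriting supply in inverse form: P = 28 + Q.
Unrestricted equilibrium: Q* = (45 - 28)/(4 + 1) = 3.4.
At Q = 2 the demand price is 45 - 4(2) = 37 and the supply price is 28 + (2) = 30.
DWL = (1/2)(gap between curves at 2) x (Q* - 2) = (1/2)(7)(1.4) = 4.9.

4.90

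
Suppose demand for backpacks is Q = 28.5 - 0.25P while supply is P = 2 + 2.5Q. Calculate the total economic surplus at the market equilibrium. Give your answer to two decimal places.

964.92

Rewriting demand in inverse form: P = 114 - 4Q.
Set 114 - 4Q = 2 + 2.5Q, which gives 112 = 6.5Q, so Q* = 17.2308 and P* = 114 - 4(17.2308) = 45.0769.
CS = (1/2)(17.2308)(68.9231) = 593.7988 and PS = (1/2)(17.2308)(43.0769) = 371.1243, so total surplus = 964.9231.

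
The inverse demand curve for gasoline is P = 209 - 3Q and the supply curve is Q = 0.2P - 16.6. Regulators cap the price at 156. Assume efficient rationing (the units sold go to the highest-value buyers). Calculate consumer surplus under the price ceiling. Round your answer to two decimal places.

Rewriting supply in inverse form: P = 83 + 5Q.
Free-market equilibrium: 209 - 3Q = 83 + 5Q gives Q* = 15.75, P* = 161.75.
At the ceiling price 156, quantity supplied is (156 - 83)/5 = 14.6; supply is the short side, so Q = 14.6 trades at P = 156.
The demand price at Q = 14.6 is 165.2. CS is the trapezoid between demand and 156 over [0, 14.6]: (1/2)[(209 - 156) + (165.2 - 156)](14.6) = 454.06.

454.06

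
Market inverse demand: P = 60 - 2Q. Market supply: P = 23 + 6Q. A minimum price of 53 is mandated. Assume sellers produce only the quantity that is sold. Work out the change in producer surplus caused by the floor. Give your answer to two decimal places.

4.08

Free-market equilibrium: 60 - 2Q = 23 + 6Q gives Q* = 4.625, P* = 50.75.
At the floor price 53, quantity demanded is (60 - 53)/2 = 3.5; demand is the short side, so Q = 3.5 trades at P = 53.
PS goes from (1/2)(4.625)(27.75) = 64.1719 to 68.25 (computed as (53 - 23)(3.5) - (1/2)(6)(3.5)^2), a change of 4.0781.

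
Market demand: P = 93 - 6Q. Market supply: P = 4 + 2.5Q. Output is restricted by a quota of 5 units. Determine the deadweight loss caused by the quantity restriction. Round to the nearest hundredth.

Without the quota, 93 - 6Q = 4 + 2.5Q gives Q* = 10.4706.
At Q = 5 the demand price is 93 - 6(5) = 63 and the supply price is 4 + 2.5(5) = 16.5.
DWL = (1/2)(gap between curves at 5) x (Q* - 5) = (1/2)(46.5)(5.4706) = 127.1912.

127.19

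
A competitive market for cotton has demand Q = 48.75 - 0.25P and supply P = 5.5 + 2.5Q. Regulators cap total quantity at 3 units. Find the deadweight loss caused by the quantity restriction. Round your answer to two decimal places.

2223.08

Rewriting demand in inverse form: P = 195 - 4Q.
Without the quota, 195 - 4Q = 5.5 + 2.5Q gives Q* = 29.1538.
At Q = 3 the demand price is 195 - 4(3) = 183 and the supply price is 5.5 + 2.5(3) = 13.
Deadweight loss is the triangle between the curves from 3 to 29.1538: (1/2)(183 - 13)(29.1538 - 3) = 2223.0769.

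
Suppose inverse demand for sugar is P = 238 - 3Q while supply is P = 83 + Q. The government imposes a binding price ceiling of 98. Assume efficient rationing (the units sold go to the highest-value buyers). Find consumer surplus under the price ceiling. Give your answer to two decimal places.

1762.50

Free-market equilibrium: 238 - 3Q = 83 + Q gives Q* = 38.75, P* = 121.75.
At P = 98, sellers supply (98 - 83)/1 = 15 while buyers want more, so the quantity traded is 15 at price 98.
The demand price at Q = 15 is 193. CS is the trapezoid between demand and 98 over [0, 15]: (1/2)[(238 - 98) + (193 - 98)](15) = 1762.5.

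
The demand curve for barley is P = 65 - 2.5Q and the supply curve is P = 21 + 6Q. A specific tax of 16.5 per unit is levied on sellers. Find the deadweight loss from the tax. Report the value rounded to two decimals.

Without the tax, 65 - 2.5Q = 21 + 6Q so Q* = 5.1765 and P* = 52.0588.
A tax on sellers shifts supply up by 16.5: 65 - 2.5Q = 21 + 6Q + 16.5, so Q_t = 3.2353. Buyers pay P_b = 56.9118; sellers receive P_s = P_b - 16.5 = 40.4118.
The welfare triangle lost has base Q* - Q_t = 1.9412 and height t = 16.5, so DWL = (1/2)(1.9412)(16.5) = 16.0147.

16.01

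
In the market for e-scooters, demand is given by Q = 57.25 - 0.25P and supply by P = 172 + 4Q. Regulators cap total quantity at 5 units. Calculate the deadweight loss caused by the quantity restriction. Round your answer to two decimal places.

18.06

Rewriting demand in inverse form: P = 229 - 4Q.
Unrestricted equilibrium: Q* = (229 - 172)/(4 + 4) = 7.125.
At Q = 5 the demand price is 229 - 4(5) = 209 and the supply price is 172 + 4(5) = 192.
DWL = (1/2)(gap between curves at 5) x (Q* - 5) = (1/2)(17)(2.125) = 18.0625.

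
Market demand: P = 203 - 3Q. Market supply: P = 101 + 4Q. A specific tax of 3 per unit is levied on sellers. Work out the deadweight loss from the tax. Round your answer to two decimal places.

0.64

Pre-tax equilibrium: 203 - 3Q = 101 + 4Q gives Q* = 14.5714, P* = 159.2857.
With the tax, sellers need 3 more per unit: 203 - 3Q = 101 + 4Q + 3, so Q_t = 14.1429. Buyers pay P_b = 160.5714; sellers receive P_s = P_b - 3 = 157.5714.
Deadweight loss is the triangle between the curves from Q_t to Q*: (1/2)(14.5714 - 14.1429)(3) = 0.6429.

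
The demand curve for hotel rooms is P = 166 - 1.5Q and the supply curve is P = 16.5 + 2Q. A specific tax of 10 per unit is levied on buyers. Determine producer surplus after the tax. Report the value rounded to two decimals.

Without the tax, 166 - 1.5Q = 16.5 + 2Q so Q* = 42.7143 and P* = 101.9286.
With the tax, buyers' net willingness to pay falls by 10: (166 - 10) - 1.5Q = 16.5 + 2Q, so Q_t = 39.8571. Buyers pay P_b = 106.2143; sellers receive P_s = P_b - 10 = 96.2143.
Producer surplus is the triangle above supply below P_s: (1/2)(39.8571)(96.2143 - 16.5) = 1588.5918.

1588.59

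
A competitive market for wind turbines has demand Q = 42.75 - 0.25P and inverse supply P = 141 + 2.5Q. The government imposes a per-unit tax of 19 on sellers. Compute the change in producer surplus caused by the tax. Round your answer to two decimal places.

-23.05

Rewriting demand in inverse form: P = 171 - 4Q.
Without the tax, 171 - 4Q = 141 + 2.5Q so Q* = 4.6154 and P* = 152.5385.
With the tax, sellers need 19 more per unit: 171 - 4Q = 141 + 2.5Q + 19, so Q_t = 1.6923. Buyers pay P_b = 164.2308; sellers receive P_s = P_b - 19 = 145.2308.
Producers lose the trapezoid between P_s and P* out to Q_t plus the triangle from Q_t to Q*: change in PS = 3.5799 - 26.6272 = -23.0473.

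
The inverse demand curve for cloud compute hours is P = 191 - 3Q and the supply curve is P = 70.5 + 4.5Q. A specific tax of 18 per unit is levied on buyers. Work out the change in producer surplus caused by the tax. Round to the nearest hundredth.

Pre-tax equilibrium: 191 - 3Q = 70.5 + 4.5Q gives Q* = 16.0667, P* = 142.8.
A tax on buyers shifts demand down by 18: (191 - 18) - 3Q = 70.5 + 4.5Q, so Q_t = 13.6667. Buyers pay P_b = 150; sellers receive P_s = P_b - 18 = 132.
PS falls from (1/2)(16.0667)(72.3) = 580.81 to (1/2)(13.6667)(61.5) = 420.25, a change of -160.56.

-160.56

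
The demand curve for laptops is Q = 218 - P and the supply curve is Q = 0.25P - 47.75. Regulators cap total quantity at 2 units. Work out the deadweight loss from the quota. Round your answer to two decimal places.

Rewriting demand in inverse form: P = 218 - Q.
Rewriting supply in inverse form: P = 191 + 4Q.
Without the quota, 218 - Q = 191 + 4Q gives Q* = 5.4.
At Q = 2 the demand price is 218 - (2) = 216 and the supply price is 191 + 4(2) = 199.
DWL = (1/2)(gap between curves at 2) x (Q* - 2) = (1/2)(17)(3.4) = 28.9.

28.90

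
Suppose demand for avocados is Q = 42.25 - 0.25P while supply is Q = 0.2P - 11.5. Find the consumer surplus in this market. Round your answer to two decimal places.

306.97

Rewriting demand in inverse form: P = 169 - 4Q.
Rewriting supply in inverse form: P = 57.5 + 5Q.
Setting demand equal to supply, 111.5 = 9Q, so Q* = 12.3889 and P* = 119.4444.
The demand choke price is 169, so CS = (1/2)(Q*)(169 - P*) = (1/2)(12.3889)(49.5556) = 306.9691.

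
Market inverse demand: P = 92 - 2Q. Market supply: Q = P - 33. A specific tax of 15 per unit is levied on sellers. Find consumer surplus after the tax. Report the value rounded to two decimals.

215.11

Rewriting supply in inverse form: P = 33 + Q.
Pre-tax equilibrium: 92 - 2Q = 33 + Q gives Q* = 19.6667, P* = 52.6667.
A tax on sellers shifts supply up by 15: 92 - 2Q = 33 + Q + 15, so Q_t = 14.6667. Buyers pay P_b = 62.6667; sellers receive P_s = P_b - 15 = 47.6667.
CS = (1/2)(Q_t)(92 - P_b) = (1/2)(14.6667)(29.3333) = 215.1111.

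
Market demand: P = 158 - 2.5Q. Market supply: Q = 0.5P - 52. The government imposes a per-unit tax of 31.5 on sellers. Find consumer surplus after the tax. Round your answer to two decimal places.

Rewriting supply in inverse form: P = 104 + 2Q.
Without the tax, 158 - 2.5Q = 104 + 2Q so Q* = 12 and P* = 128.
With the tax, sellers need 31.5 more per unit: 158 - 2.5Q = 104 + 2Q + 31.5, so Q_t = 5. Buyers pay P_b = 145.5; sellers receive P_s = P_b - 31.5 = 114.
Consumer surplus is the triangle under demand above P_b: (1/2)(5)(158 - 145.5) = 31.25.

31.25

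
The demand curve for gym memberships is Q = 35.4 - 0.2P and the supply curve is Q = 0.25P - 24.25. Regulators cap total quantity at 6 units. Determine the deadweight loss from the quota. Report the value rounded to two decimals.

37.56

Rewriting demand in inverse form: P = 177 - 5Q.
Rewriting supply in inverse form: P = 97 + 4Q.
Unrestricted equilibrium: Q* = (177 - 97)/(5 + 4) = 8.8889.
At Q = 6 the demand price is 177 - 5(6) = 147 and the supply price is 97 + 4(6) = 121.
Deadweight loss is the triangle between the curves from 6 to 8.8889: (1/2)(147 - 121)(8.8889 - 6) = 37.5556.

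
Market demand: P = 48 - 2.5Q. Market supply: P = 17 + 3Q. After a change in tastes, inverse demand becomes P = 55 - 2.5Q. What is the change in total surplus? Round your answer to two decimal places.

43.91

Initial equilibrium: Q_0 = 5.6364, P_0 = 33.9091; CS_0 = (1/2)(5.6364)(14.0909) = 39.7107, PS_0 = (1/2)(5.6364)(16.9091) = 47.6529.
New equilibrium: 55 - 2.5Q = 17 + 3Q gives Q_1 = 6.9091, P_1 = 37.7273; CS_1 = 59.6694, PS_1 = 71.6033.
Change in total surplus = (59.6694 + 71.6033) - (39.7107 + 47.6529) = 43.9091.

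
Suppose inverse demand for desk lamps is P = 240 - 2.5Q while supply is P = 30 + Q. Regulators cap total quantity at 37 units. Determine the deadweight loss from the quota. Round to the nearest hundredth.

Unrestricted equilibrium: Q* = (240 - 30)/(2.5 + 1) = 60.
At Q = 37 the demand price is 240 - 2.5(37) = 147.5 and the supply price is 30 + (37) = 67.
DWL = (1/2)(gap between curves at 37) x (Q* - 37) = (1/2)(80.5)(23) = 925.75.

925.75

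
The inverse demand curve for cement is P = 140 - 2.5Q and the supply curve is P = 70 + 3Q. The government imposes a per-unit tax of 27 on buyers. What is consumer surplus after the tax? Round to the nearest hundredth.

76.40

Pre-tax equilibrium: 140 - 2.5Q = 70 + 3Q gives Q* = 12.7273, P* = 108.1818.
With the tax, buyers' net willingness to pay falls by 27: (140 - 27) - 2.5Q = 70 + 3Q, so Q_t = 7.8182. Buyers pay P_b = 120.4545; sellers receive P_s = P_b - 27 = 93.4545.
Consumer surplus is the triangle under demand above P_b: (1/2)(7.8182)(140 - 120.4545) = 76.405.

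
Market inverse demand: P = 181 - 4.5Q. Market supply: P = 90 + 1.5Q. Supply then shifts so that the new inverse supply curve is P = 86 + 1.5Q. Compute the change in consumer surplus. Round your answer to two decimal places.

Initial equilibrium: Q_0 = 15.1667, P_0 = 112.75; CS_0 = (1/2)(15.1667)(68.25) = 517.5625, PS_0 = (1/2)(15.1667)(22.75) = 172.5208.
New equilibrium: 181 - 4.5Q = 86 + 1.5Q gives Q_1 = 15.8333, P_1 = 109.75; CS_1 = 564.0625, PS_1 = 188.0208.
Change in consumer surplus = 564.0625 - 517.5625 = 46.5.

46.50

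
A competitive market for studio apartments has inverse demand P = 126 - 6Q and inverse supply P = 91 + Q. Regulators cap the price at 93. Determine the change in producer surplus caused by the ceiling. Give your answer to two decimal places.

Free-market equilibrium: 126 - 6Q = 91 + Q gives Q* = 5, P* = 96.
At the ceiling price 93, quantity supplied is (93 - 91)/1 = 2; supply is the short side, so Q = 2 trades at P = 93.
PS goes from (1/2)(5)(5) = 12.5 to 2 (computed as (93 - 91)(2) - (1/2)(1)(2)^2), a change of -10.5.

-10.50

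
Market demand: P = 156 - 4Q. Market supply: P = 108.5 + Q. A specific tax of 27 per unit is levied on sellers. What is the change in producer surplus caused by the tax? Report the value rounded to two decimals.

Pre-tax equilibrium: 156 - 4Q = 108.5 + Q gives Q* = 9.5, P* = 118.
With the tax, sellers need 27 more per unit: 156 - 4Q = 108.5 + Q + 27, so Q_t = 4.1. Buyers pay P_b = 139.6; sellers receive P_s = P_b - 27 = 112.6.
Producers lose the trapezoid between P_s and P* out to Q_t plus the triangle from Q_t to Q*: change in PS = 8.405 - 45.125 = -36.72.

-36.72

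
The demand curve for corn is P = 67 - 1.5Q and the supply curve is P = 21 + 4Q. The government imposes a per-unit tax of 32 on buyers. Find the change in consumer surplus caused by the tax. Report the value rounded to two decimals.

Pre-tax equilibrium: 67 - 1.5Q = 21 + 4Q gives Q* = 8.3636, P* = 54.4545.
With the tax, buyers' net willingness to pay falls by 32: (67 - 32) - 1.5Q = 21 + 4Q, so Q_t = 2.5455. Buyers pay P_b = 63.1818; sellers receive P_s = P_b - 32 = 31.1818.
CS falls from (1/2)(8.3636)(12.5455) = 52.4628 to (1/2)(2.5455)(3.8182) = 4.8595, a change of -47.6033.

-47.60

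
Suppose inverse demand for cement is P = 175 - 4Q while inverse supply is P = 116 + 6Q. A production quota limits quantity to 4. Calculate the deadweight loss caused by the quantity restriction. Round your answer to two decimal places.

Unrestricted equilibrium: Q* = (175 - 116)/(4 + 6) = 5.9.
At Q = 4 the demand price is 175 - 4(4) = 159 and the supply price is 116 + 6(4) = 140.
DWL = (1/2)(gap between curves at 4) x (Q* - 4) = (1/2)(19)(1.9) = 18.05.

18.05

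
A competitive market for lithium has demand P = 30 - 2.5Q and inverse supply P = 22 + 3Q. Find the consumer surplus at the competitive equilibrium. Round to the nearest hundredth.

Set 30 - 2.5Q = 22 + 3Q, which gives 8 = 5.5Q, so Q* = 1.4545 and P* = 30 - 2.5(1.4545) = 26.3636.
CS is the area between the demand curve and P* from 0 to Q*: (1/2)(1.4545)(3.6364) = 2.6446.

2.64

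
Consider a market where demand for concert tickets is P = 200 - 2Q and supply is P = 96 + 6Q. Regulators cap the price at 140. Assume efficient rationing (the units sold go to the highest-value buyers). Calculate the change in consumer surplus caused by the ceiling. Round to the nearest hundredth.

217.22

Free-market equilibrium: 200 - 2Q = 96 + 6Q gives Q* = 13, P* = 174.
At P = 140, sellers supply (140 - 96)/6 = 7.3333 while buyers want more, so the quantity traded is 7.3333 at price 140.
CS goes from (1/2)(13)(26) = 169 to 386.2222 (computed as (200 - 140)(7.3333) - (1/2)(2)(7.3333)^2), a change of 217.2222.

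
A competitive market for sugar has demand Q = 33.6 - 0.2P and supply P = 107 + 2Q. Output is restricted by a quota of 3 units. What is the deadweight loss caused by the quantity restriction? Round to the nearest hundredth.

114.29

Rewriting demand in inverse form: P = 168 - 5Q.
Unrestricted equilibrium: Q* = (168 - 107)/(5 + 2) = 8.7143.
At Q = 3 the demand price is 168 - 5(3) = 153 and the supply price is 107 + 2(3) = 113.
DWL = (1/2)(gap between curves at 3) x (Q* - 3) = (1/2)(40)(5.7143) = 114.2857.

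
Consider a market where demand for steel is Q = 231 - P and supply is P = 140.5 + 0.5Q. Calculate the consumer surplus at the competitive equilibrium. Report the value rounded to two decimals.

Rewriting demand in inverse form: P = 231 - Q.
Equilibrium: 231 - Q = 140.5 + 0.5Q, so Q* = 60.3333 and P* = 170.6667.
CS is the area between the demand curve and P* from 0 to Q*: (1/2)(60.3333)(60.3333) = 1820.0556.

1820.06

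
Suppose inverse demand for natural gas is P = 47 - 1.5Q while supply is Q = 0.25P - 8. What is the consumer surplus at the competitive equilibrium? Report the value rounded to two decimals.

5.58

Rewriting supply in inverse form: P = 32 + 4Q.
Setting demand equal to supply, 15 = 5.5Q, so Q* = 2.7273 and P* = 42.9091.
CS is the area between the demand curve and P* from 0 to Q*: (1/2)(2.7273)(4.0909) = 5.5785.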